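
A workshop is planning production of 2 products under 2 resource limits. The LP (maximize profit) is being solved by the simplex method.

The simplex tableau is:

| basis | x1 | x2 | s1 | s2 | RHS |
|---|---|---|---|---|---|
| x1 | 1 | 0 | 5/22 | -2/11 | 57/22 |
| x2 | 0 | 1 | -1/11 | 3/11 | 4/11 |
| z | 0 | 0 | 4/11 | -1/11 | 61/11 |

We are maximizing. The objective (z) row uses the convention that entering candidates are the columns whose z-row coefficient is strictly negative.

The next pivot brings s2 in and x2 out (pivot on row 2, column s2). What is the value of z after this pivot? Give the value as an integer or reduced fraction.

17/3

Minimum ratio for s2: (4/11)/(3/11) = 4/3.
z changes by −(z-row coeff of s2)·ratio = −(-1/11)·(4/3) = 4/33.
New z = 61/11 + (4/33) = 17/3.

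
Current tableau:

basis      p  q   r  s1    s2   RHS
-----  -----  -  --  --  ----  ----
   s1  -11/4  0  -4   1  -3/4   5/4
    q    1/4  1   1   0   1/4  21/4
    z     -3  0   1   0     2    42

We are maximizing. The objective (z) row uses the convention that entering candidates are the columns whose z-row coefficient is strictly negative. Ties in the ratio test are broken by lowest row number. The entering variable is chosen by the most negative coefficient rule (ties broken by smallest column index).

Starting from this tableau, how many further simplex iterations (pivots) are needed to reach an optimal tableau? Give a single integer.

pivot: p in, q out → z = 105
No improving column remains; optimal.

1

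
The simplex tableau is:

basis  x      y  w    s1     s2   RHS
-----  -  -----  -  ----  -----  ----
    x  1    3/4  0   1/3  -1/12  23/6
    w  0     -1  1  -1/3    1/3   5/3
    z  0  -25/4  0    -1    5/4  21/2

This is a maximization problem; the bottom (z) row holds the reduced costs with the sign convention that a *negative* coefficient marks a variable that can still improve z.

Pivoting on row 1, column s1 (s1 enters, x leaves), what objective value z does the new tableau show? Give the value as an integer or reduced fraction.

22

Minimum ratio for s1: (23/6)/(1/3) = 23/2.
z changes by −(z-row coeff of s1)·ratio = −(-1)·(23/2) = 23/2.
New z = 21/2 + (23/2) = 22.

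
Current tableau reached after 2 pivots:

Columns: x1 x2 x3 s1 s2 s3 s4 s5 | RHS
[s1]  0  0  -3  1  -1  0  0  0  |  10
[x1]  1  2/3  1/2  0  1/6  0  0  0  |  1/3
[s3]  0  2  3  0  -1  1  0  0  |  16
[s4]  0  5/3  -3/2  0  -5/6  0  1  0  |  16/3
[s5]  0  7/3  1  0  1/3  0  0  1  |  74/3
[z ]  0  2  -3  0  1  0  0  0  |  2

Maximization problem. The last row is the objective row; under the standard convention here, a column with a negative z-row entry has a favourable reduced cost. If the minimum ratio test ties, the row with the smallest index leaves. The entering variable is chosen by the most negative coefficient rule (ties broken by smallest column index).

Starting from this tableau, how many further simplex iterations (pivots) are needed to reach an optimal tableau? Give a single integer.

1

pivot: x3 in, x1 out → z = 4
No improving column remains; optimal.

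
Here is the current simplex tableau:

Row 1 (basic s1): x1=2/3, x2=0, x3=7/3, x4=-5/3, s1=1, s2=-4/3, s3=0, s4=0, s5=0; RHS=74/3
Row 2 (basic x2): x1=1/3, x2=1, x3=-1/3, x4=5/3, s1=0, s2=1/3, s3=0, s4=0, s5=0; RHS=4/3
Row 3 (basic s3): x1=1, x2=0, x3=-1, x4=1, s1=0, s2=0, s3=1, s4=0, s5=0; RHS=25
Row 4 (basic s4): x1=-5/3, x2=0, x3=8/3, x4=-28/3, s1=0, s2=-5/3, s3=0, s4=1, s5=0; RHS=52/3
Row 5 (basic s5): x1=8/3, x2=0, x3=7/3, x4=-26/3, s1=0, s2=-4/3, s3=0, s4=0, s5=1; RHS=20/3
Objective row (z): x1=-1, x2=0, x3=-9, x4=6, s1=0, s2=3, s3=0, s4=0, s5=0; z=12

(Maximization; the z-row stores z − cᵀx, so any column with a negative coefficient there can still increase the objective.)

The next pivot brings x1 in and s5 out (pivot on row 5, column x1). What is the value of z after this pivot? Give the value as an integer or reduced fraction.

Minimum ratio for x1: (20/3)/(8/3) = 5/2.
z changes by −(z-row coeff of x1)·ratio = −(-1)·(5/2) = 5/2.
New z = 12 + (5/2) = 29/2.

29/2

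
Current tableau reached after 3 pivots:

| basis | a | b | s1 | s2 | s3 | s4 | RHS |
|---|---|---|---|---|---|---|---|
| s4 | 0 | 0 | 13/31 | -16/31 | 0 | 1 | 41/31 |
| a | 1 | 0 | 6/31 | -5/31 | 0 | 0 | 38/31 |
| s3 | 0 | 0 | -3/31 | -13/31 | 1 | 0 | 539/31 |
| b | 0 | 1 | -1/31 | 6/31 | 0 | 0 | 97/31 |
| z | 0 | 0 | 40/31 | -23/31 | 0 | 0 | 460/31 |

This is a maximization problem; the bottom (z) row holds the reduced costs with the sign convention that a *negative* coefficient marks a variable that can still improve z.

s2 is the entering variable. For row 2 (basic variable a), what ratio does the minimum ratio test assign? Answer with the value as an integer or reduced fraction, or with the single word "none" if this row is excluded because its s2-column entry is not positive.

The s2 entry in row 2 is -5/31 ≤ 0, so this row gives no ratio.

none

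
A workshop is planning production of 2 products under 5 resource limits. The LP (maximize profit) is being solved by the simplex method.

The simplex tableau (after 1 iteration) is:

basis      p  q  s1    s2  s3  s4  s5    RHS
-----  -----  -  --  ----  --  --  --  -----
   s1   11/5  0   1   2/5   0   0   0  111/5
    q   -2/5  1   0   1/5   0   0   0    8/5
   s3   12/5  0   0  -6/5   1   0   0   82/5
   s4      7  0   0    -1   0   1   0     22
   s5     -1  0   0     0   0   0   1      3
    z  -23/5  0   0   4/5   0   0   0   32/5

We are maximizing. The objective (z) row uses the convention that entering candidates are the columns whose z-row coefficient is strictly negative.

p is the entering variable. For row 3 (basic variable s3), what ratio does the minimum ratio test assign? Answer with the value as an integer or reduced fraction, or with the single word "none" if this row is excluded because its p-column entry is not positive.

41/6

Ratio = RHS / (p entry) = (82/5) / (12/5) = 41/6.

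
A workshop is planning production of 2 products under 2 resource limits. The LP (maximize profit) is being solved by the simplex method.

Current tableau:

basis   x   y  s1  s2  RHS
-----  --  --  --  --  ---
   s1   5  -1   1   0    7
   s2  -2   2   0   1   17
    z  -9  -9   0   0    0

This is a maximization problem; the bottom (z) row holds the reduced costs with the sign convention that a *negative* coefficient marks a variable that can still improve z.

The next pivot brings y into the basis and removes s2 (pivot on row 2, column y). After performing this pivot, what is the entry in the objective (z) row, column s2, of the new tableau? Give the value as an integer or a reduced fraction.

9/2

Pivot element is row 2, column y: 2.
Normalize row 2: new (row 2, s2) = 1/2 = 1/2.
z-row ← z-row − (-9)·(new row 2): 0 − (-9)·(1/2) = 9/2.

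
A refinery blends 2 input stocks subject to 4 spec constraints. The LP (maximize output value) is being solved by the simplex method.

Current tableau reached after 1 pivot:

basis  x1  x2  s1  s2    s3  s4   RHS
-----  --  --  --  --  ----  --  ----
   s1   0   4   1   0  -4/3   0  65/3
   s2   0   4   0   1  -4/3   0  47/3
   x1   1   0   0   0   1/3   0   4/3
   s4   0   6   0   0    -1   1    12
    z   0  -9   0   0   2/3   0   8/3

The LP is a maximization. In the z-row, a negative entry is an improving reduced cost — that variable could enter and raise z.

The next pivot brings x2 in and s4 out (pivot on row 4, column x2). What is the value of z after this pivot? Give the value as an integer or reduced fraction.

Minimum ratio for x2: 12/6 = 2.
z changes by −(z-row coeff of x2)·ratio = −(-9)·2 = 18.
New z = 8/3 + 18 = 62/3.

62/3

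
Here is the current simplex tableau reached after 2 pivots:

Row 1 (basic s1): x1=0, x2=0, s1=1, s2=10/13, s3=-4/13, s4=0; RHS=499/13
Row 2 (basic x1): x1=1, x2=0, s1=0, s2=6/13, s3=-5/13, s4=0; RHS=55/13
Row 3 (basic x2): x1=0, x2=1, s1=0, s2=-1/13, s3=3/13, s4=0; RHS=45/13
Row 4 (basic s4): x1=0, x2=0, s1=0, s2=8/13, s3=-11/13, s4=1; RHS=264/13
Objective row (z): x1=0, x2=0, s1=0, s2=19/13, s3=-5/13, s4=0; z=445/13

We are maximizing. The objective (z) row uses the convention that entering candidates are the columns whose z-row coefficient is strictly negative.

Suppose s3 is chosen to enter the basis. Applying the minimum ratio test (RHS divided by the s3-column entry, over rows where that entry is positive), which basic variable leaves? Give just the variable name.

x2

Ratios: row 1 (s1): entry -4/13 ≤ 0, skip; row 2 (x1): entry -5/13 ≤ 0, skip; row 3 (x2): (45/13)/(3/13) = 15; row 4 (s4): entry -11/13 ≤ 0, skip.
Minimum ratio 15 is in the x2 row, so x2 leaves.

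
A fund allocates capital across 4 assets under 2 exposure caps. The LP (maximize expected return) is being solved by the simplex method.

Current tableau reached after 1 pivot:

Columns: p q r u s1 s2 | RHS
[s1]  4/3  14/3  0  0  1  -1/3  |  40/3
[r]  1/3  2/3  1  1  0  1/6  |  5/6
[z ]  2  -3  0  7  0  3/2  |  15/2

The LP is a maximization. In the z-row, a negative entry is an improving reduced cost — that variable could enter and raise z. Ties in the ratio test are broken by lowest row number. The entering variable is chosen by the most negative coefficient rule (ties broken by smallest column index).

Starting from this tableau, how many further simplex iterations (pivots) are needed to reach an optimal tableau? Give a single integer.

1

pivot: q in, r out → z = 45/4
No improving column remains; optimal.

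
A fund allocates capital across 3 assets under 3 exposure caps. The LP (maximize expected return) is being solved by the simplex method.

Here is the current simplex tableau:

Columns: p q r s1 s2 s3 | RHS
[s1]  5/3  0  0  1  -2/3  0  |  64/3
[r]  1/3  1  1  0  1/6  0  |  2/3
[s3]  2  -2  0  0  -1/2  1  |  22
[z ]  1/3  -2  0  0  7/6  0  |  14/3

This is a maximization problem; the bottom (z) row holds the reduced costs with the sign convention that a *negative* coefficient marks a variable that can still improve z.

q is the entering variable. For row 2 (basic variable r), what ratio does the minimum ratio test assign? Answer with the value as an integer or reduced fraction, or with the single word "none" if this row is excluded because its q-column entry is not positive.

2/3

Ratio = RHS / (q entry) = (2/3) / 1 = 2/3.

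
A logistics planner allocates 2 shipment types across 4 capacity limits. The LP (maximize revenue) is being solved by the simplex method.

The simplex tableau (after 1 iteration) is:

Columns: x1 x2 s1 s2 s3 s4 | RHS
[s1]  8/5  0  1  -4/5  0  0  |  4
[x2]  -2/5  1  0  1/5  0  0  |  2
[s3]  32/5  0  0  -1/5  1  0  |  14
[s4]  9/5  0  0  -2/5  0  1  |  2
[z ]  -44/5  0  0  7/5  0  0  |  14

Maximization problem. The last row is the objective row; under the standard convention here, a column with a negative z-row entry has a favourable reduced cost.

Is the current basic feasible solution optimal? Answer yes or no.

no

Column x1 has objective-row coefficient -44/5, which is negative; an improving pivot exists, so not yet optimal.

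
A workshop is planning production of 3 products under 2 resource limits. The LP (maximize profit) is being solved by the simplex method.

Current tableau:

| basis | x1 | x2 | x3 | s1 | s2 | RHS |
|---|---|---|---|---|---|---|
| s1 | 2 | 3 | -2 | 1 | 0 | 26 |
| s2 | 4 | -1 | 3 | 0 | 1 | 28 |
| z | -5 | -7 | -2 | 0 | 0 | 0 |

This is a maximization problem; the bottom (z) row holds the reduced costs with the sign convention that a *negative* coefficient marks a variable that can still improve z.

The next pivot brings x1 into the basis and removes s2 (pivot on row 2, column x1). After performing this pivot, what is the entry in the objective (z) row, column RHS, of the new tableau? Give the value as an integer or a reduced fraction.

35

Pivot element is row 2, column x1: 4.
Normalize row 2: new (row 2, RHS) = 28/4 = 7.
z-row ← z-row − (-5)·(new row 2): 0 − (-5)·7 = 35.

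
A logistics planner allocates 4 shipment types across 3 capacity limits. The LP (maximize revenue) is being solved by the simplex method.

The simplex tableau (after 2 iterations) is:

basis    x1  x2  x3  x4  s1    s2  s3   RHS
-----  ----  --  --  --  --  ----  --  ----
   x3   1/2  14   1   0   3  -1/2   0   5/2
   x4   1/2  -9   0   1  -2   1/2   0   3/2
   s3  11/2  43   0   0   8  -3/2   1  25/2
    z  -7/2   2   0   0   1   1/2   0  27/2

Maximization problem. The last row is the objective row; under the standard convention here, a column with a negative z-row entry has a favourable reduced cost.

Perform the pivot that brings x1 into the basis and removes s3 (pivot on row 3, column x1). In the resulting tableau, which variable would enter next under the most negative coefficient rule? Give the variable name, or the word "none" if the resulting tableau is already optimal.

Pivot element 11/2. New z-row = old z-row − (-7/2)·(row 3/(11/2)).
Updated z-row coefficients: x1: 0, x2: 323/11, x3: 0, x4: 0, s1: 67/11, s2: -5/11, s3: 7/11.
The most negative is -5/11 in column s2, so s2 would enter next.

s2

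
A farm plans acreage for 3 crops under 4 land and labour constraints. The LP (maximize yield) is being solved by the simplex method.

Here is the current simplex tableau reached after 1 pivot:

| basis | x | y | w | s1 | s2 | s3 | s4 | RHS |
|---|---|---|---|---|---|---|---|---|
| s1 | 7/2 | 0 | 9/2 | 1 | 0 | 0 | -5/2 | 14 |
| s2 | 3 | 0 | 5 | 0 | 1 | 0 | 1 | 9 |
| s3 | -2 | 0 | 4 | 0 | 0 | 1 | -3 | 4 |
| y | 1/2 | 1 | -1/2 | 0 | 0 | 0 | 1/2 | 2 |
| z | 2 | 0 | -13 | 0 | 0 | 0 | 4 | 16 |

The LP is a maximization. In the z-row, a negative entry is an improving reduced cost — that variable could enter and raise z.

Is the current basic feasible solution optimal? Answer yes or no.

no

Column w has objective-row coefficient -13, which is negative; an improving pivot exists, so not yet optimal.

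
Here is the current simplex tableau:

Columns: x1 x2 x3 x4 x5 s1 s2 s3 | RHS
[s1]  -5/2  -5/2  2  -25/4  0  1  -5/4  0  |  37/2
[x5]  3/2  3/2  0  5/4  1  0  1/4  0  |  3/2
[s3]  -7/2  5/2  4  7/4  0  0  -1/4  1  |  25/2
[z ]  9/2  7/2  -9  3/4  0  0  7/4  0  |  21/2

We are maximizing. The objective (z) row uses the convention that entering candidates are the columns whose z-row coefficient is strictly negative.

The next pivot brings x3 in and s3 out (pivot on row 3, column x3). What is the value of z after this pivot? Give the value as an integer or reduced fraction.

Minimum ratio for x3: (25/2)/4 = 25/8.
z changes by −(z-row coeff of x3)·ratio = −(-9)·(25/8) = 225/8.
New z = 21/2 + (225/8) = 309/8.

309/8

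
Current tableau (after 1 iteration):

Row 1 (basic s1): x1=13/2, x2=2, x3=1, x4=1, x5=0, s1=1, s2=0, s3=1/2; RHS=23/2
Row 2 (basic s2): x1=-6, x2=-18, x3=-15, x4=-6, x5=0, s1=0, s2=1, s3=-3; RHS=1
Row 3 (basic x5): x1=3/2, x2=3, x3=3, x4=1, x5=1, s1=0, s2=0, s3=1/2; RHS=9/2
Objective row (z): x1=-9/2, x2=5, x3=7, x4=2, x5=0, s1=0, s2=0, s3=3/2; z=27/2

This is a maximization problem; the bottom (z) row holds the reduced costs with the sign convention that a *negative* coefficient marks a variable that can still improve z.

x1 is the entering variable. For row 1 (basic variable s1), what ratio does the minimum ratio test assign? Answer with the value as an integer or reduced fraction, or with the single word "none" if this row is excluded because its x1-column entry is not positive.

Ratio = RHS / (x1 entry) = (23/2) / (13/2) = 23/13.

23/13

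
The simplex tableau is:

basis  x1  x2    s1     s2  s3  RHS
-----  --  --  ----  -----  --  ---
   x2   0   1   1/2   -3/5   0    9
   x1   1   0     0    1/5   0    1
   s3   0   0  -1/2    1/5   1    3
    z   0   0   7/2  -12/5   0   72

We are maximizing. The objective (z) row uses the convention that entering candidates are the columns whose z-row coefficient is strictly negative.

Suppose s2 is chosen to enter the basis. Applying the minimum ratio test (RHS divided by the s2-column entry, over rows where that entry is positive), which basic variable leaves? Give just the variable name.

x1

Ratios: row 1 (x2): entry -3/5 ≤ 0, skip; row 2 (x1): 1/(1/5) = 5; row 3 (s3): 3/(1/5) = 15.
Minimum ratio 5 is in the x1 row, so x1 leaves.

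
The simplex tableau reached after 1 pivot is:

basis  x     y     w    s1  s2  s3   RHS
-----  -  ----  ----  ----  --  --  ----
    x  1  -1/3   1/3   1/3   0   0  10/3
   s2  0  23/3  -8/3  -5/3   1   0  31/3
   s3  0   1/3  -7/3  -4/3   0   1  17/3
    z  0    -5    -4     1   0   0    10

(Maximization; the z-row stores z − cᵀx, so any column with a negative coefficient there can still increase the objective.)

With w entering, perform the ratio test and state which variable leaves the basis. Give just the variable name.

x

Ratios: row 1 (x): (10/3)/(1/3) = 10; row 2 (s2): entry -8/3 ≤ 0, skip; row 3 (s3): entry -7/3 ≤ 0, skip.
Minimum ratio 10 is in the x row, so x leaves.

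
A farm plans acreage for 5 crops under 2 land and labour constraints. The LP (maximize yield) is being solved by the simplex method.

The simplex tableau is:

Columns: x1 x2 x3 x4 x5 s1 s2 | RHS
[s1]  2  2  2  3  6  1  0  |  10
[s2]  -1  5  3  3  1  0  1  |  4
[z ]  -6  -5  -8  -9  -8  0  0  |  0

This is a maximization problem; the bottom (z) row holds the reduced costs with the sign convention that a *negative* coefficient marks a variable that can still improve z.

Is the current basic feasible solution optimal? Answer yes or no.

Column x1 has objective-row coefficient -6, which is negative; an improving pivot exists, so not yet optimal.

no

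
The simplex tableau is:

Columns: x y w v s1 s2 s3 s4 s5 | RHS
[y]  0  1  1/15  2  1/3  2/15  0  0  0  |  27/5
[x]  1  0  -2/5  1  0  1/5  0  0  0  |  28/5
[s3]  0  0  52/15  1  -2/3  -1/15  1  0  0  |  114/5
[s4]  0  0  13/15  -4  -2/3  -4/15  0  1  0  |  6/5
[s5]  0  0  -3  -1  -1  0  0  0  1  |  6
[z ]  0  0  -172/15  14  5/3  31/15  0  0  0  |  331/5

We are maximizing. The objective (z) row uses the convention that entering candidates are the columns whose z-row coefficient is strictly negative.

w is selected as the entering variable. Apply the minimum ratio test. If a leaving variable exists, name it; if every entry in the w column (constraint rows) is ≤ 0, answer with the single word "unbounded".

Ratios: row 1 (y): (27/5)/(1/15) = 81; row 2 (x): entry -2/5 ≤ 0, skip; row 3 (s3): (114/5)/(52/15) = 171/26; row 4 (s4): (6/5)/(13/15) = 18/13; row 5 (s5): entry -3 ≤ 0, skip.
Minimum ratio is in the s4 row, so s4 leaves.

s4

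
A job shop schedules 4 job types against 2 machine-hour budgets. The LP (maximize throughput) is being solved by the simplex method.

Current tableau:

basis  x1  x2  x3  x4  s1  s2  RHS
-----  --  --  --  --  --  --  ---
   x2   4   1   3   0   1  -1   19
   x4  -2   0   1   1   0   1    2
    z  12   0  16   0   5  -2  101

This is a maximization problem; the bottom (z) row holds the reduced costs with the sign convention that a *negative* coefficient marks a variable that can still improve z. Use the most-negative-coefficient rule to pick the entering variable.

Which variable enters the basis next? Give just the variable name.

Objective-row coefficients: x1: 12, x2: 0, x3: 16, x4: 0, s1: 5, s2: -2.
The most negative is -2 in column s2, so s2 enters.

s2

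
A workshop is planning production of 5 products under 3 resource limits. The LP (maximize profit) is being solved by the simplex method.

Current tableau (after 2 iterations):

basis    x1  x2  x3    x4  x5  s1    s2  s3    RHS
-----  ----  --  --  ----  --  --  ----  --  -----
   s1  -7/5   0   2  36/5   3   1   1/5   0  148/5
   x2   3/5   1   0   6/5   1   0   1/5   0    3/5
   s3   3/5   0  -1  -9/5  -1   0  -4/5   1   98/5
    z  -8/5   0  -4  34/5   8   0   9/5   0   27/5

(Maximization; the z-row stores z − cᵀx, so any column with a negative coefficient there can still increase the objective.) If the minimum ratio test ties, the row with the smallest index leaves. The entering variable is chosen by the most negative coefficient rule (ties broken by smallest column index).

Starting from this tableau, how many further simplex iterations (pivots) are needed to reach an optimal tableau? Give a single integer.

pivot: x3 in, s1 out → z = 323/5
pivot: x1 in, x2 out → z = 69
No improving column remains; optimal.

2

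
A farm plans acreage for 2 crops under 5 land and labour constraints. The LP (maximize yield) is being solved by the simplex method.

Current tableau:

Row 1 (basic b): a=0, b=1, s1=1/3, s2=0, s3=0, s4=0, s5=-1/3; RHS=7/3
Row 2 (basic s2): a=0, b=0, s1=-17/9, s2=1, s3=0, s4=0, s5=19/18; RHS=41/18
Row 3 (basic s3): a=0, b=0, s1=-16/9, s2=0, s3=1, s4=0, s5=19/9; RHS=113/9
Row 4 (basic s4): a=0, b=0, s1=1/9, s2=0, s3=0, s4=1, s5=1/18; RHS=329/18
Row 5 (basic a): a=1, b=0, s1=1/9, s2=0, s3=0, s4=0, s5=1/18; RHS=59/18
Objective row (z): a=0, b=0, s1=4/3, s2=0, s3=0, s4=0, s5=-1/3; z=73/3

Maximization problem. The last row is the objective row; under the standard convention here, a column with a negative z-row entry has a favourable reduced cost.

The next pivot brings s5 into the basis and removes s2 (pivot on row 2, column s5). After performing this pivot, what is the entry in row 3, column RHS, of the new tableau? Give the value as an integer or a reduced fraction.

8

Pivot element is row 2, column s5: 19/18.
Normalize row 2: new (row 2, RHS) = (41/18)/(19/18) = 41/19.
row 3 ← row 3 − (19/9)·(new row 2): 113/9 − (19/9)·(41/19) = 8.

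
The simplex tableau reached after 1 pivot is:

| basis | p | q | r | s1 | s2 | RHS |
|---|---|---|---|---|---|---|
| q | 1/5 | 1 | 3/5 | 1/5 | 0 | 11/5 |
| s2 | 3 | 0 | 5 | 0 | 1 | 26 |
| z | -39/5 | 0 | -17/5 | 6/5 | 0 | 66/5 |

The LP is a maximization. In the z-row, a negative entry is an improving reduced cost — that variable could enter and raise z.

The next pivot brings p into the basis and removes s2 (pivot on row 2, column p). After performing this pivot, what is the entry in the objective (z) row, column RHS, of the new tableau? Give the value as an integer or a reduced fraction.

Pivot element is row 2, column p: 3.
Normalize row 2: new (row 2, RHS) = 26/3 = 26/3.
z-row ← z-row − (-39/5)·(new row 2): 66/5 − (-39/5)·(26/3) = 404/5.

404/5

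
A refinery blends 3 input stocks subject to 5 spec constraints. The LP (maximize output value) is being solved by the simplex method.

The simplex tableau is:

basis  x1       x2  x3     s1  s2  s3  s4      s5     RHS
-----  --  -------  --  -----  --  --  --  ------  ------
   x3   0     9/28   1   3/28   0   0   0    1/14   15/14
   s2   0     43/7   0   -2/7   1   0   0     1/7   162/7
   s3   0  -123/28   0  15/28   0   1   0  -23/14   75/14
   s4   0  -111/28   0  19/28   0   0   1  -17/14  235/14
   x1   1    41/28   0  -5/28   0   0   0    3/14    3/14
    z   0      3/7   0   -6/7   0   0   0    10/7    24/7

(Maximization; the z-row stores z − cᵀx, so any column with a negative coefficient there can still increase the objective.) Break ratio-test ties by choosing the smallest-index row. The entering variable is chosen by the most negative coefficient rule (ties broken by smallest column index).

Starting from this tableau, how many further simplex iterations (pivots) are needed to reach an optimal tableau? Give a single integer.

pivot: s1 in, x3 out → z = 12
No improving column remains; optimal.

1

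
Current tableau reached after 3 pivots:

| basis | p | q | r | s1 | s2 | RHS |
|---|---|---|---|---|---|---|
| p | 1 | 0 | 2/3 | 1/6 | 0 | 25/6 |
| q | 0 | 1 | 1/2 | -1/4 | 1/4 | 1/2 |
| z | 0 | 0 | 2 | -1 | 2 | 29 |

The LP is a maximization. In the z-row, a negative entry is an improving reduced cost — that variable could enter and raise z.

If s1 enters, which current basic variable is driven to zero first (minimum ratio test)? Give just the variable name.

Ratios: row 1 (p): (25/6)/(1/6) = 25; row 2 (q): entry -1/4 ≤ 0, skip.
Minimum ratio 25 is in the p row, so p leaves.

p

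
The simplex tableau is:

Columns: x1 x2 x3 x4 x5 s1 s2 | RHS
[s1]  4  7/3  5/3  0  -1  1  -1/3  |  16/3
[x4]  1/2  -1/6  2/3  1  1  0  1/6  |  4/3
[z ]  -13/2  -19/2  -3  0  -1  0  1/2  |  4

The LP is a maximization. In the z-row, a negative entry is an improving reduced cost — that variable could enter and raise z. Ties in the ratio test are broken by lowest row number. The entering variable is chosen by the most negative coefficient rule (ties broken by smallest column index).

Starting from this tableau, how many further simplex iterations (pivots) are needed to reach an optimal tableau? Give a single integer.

3

pivot: x2 in, s1 out → z = 180/7
pivot: x5 in, x4 out → z = 456/13
pivot: s2 in, x5 out → z = 36
No improving column remains; optimal.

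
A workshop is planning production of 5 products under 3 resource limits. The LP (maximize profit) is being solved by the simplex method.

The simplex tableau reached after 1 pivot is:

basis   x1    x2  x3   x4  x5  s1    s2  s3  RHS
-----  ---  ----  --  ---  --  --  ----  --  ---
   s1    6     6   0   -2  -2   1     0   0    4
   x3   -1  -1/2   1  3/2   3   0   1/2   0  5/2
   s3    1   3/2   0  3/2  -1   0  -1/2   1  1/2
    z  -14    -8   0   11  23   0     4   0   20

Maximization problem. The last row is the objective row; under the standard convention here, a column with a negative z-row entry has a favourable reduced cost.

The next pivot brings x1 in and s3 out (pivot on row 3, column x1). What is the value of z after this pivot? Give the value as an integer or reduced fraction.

27

Minimum ratio for x1: (1/2)/1 = 1/2.
z changes by −(z-row coeff of x1)·ratio = −(-14)·(1/2) = 7.
New z = 20 + 7 = 27.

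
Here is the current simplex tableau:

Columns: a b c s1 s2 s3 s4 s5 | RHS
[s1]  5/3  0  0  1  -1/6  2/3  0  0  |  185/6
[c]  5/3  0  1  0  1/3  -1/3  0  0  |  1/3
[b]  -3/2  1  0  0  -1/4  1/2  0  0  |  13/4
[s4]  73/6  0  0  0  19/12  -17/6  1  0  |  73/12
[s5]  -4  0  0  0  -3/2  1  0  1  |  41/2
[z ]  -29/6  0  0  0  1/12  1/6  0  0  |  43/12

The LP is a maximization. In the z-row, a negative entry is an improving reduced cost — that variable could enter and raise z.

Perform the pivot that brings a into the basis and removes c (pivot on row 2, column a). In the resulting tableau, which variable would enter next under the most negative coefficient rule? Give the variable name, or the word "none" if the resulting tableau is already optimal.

s3

Pivot element 5/3. New z-row = old z-row − (-29/6)·(row 2/(5/3)).
Updated z-row coefficients: a: 0, b: 0, c: 29/10, s1: 0, s2: 21/20, s3: -4/5, s4: 0, s5: 0.
The most negative is -4/5 in column s3, so s3 would enter next.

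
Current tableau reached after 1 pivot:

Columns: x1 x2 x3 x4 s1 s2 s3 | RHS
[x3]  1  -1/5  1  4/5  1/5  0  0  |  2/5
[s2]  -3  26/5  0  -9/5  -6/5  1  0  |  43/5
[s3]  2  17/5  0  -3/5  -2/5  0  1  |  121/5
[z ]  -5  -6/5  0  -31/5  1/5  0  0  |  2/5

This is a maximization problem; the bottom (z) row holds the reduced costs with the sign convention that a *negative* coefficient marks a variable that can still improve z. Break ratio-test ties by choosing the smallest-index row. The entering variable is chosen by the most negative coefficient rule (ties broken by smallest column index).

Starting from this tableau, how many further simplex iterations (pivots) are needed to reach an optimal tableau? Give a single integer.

2

pivot: x4 in, x3 out → z = 7/2
pivot: x2 in, s2 out → z = 9
No improving column remains; optimal.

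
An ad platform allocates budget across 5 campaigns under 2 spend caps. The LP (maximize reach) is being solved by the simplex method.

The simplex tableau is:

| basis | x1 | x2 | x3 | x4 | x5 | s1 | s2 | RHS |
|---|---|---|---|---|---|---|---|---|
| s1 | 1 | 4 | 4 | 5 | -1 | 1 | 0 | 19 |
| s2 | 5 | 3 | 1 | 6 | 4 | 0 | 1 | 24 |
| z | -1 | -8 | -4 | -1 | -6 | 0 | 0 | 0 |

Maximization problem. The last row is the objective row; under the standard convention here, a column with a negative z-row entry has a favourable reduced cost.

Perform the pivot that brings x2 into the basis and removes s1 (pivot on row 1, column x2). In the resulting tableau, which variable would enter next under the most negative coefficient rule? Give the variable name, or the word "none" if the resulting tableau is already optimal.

x5

Pivot element 4. New z-row = old z-row − (-8)·(row 1/4).
Updated z-row coefficients: x1: 1, x2: 0, x3: 4, x4: 9, x5: -8, s1: 2, s2: 0.
The most negative is -8 in column x5, so x5 would enter next.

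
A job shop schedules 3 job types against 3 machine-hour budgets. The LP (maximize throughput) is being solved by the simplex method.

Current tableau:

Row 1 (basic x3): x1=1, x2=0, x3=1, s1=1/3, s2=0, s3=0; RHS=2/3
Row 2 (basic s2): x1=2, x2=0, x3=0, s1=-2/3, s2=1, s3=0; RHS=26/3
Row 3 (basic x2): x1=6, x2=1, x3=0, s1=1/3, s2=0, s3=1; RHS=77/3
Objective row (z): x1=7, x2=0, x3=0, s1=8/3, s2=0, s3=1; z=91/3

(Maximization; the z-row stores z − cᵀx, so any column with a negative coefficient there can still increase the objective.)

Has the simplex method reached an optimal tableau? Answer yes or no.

yes

No objective-row coefficient is strictly negative, so no entering variable exists; the tableau is optimal.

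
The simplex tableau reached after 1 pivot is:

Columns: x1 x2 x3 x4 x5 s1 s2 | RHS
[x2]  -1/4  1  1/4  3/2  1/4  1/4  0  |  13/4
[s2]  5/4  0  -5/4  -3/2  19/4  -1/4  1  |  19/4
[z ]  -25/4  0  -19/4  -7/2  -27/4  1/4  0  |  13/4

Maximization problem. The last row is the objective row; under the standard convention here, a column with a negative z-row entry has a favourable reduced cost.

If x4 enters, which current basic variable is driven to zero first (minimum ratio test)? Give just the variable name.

Ratios: row 1 (x2): (13/4)/(3/2) = 13/6; row 2 (s2): entry -3/2 ≤ 0, skip.
Minimum ratio 13/6 is in the x2 row, so x2 leaves.

x2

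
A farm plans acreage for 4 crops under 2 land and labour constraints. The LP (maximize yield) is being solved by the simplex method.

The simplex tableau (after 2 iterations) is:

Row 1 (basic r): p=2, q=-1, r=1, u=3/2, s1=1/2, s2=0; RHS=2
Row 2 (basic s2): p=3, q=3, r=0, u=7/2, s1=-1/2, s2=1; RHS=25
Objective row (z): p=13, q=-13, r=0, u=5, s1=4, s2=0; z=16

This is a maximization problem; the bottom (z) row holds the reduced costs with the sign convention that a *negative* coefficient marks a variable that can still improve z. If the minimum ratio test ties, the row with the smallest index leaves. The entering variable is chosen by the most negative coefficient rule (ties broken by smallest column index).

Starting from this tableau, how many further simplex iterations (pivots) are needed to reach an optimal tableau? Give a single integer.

1

pivot: q in, s2 out → z = 373/3
No improving column remains; optimal.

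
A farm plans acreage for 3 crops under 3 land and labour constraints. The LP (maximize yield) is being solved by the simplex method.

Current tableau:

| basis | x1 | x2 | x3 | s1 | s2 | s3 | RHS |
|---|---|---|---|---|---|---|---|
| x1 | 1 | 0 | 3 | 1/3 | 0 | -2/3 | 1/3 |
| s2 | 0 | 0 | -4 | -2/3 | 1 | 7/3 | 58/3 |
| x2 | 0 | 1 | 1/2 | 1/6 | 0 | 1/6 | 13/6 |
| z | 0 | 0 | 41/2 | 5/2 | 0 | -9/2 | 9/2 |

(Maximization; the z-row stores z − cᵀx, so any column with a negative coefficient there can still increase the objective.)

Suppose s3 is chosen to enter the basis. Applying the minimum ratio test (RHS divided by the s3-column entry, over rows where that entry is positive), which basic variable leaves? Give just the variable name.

Ratios: row 1 (x1): entry -2/3 ≤ 0, skip; row 2 (s2): (58/3)/(7/3) = 58/7; row 3 (x2): (13/6)/(1/6) = 13.
Minimum ratio 58/7 is in the s2 row, so s2 leaves.

s2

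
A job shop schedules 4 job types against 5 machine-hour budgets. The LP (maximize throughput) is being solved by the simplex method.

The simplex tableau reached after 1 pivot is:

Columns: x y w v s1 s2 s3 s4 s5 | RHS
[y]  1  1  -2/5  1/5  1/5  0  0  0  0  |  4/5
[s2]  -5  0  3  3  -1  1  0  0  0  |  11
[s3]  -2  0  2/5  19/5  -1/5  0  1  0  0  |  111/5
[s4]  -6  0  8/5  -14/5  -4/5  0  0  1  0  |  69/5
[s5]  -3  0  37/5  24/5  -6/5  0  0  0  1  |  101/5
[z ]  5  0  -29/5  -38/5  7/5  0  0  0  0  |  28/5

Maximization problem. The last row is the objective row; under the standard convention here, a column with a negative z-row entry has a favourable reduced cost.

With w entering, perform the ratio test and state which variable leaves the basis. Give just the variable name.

s5

Ratios: row 1 (y): entry -2/5 ≤ 0, skip; row 2 (s2): 11/3 = 11/3; row 3 (s3): (111/5)/(2/5) = 111/2; row 4 (s4): (69/5)/(8/5) = 69/8; row 5 (s5): (101/5)/(37/5) = 101/37.
Minimum ratio 101/37 is in the s5 row, so s5 leaves.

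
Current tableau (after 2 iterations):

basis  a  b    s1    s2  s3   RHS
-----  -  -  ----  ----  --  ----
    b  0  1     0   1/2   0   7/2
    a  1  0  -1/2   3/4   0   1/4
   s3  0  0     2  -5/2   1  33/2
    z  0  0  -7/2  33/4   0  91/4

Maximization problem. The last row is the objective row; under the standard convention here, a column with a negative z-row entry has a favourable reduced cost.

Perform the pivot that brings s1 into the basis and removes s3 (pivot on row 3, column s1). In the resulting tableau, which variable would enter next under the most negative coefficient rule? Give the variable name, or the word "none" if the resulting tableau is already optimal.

Pivot element 2. New z-row = old z-row − (-7/2)·(row 3/2).
Updated z-row coefficients: a: 0, b: 0, s1: 0, s2: 31/8, s3: 7/4.
No coefficient is strictly negative; the tableau after this pivot is optimal.

none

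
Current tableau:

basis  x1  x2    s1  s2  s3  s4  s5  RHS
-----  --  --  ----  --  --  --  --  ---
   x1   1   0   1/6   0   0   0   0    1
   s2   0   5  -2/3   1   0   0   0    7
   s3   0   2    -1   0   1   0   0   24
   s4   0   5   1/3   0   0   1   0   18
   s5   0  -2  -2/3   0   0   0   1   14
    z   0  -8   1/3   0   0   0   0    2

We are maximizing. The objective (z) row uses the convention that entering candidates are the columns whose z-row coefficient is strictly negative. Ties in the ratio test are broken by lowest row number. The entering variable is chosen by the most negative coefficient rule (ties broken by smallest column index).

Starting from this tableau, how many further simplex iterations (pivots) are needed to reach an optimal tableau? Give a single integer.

pivot: x2 in, s2 out → z = 66/5
pivot: s1 in, x1 out → z = 88/5
No improving column remains; optimal.

2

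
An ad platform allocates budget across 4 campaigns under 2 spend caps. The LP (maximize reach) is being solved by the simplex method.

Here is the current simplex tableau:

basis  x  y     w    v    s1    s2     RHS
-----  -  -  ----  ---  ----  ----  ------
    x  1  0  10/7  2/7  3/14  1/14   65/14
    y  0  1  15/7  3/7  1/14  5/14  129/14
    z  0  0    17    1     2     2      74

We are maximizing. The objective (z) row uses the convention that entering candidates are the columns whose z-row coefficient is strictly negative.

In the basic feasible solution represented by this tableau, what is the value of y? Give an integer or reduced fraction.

129/14

y is basic (row 2); its value is the RHS of that row: 129/14.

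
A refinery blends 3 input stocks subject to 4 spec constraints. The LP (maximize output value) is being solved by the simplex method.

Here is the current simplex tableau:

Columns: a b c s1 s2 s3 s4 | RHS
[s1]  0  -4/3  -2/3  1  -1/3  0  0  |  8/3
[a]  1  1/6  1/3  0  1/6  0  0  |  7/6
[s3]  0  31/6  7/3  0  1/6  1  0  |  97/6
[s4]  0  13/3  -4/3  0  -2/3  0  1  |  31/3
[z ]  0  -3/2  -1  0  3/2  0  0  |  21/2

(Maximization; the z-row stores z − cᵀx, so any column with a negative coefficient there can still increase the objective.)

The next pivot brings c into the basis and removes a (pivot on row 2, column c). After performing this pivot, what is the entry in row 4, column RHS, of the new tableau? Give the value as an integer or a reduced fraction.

15

Pivot element is row 2, column c: 1/3.
Normalize row 2: new (row 2, RHS) = (7/6)/(1/3) = 7/2.
row 4 ← row 4 − (-4/3)·(new row 2): 31/3 − (-4/3)·(7/2) = 15.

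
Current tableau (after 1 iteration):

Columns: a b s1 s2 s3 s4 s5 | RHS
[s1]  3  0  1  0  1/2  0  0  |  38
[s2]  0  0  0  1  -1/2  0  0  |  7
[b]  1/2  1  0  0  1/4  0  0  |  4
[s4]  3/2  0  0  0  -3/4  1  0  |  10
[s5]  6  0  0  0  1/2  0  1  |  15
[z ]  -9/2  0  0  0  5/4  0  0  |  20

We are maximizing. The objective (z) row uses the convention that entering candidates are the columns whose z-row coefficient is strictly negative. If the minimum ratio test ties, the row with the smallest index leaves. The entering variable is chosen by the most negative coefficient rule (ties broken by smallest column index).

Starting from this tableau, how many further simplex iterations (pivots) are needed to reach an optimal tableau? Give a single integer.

pivot: a in, s5 out → z = 125/4
No improving column remains; optimal.

1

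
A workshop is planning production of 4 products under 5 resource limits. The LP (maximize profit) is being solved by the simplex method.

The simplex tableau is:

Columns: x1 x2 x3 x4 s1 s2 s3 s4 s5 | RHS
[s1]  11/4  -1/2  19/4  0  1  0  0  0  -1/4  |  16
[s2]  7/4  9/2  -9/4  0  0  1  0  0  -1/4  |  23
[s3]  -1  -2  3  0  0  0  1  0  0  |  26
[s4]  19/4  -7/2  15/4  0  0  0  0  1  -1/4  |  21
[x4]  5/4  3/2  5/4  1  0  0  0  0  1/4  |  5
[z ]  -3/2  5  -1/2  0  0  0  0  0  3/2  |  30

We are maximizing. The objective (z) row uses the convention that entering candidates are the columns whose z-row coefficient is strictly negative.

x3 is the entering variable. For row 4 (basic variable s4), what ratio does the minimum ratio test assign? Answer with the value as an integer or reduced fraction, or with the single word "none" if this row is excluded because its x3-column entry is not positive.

Ratio = RHS / (x3 entry) = 21 / (15/4) = 28/5.

28/5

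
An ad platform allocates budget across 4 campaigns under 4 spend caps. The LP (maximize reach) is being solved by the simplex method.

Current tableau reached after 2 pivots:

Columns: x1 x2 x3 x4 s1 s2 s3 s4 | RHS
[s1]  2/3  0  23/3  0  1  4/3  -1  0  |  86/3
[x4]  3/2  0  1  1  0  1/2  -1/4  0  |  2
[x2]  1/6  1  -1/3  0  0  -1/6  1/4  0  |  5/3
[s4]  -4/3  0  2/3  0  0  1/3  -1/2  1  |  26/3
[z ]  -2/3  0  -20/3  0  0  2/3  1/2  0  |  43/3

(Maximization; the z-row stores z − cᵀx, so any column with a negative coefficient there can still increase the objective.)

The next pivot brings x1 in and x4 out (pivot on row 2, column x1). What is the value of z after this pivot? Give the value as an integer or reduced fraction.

Minimum ratio for x1: 2/(3/2) = 4/3.
z changes by −(z-row coeff of x1)·ratio = −(-2/3)·(4/3) = 8/9.
New z = 43/3 + (8/9) = 137/9.

137/9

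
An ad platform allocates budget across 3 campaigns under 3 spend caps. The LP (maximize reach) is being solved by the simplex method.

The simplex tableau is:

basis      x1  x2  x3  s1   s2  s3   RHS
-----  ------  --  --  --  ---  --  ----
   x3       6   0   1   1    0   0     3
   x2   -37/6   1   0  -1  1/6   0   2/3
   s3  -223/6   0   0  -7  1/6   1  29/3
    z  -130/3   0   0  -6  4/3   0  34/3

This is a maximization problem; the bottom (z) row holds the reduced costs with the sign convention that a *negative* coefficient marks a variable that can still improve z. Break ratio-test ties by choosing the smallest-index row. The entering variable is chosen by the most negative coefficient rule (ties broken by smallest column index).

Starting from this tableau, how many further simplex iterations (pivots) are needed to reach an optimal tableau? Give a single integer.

1

pivot: x1 in, x3 out → z = 33
No improving column remains; optimal.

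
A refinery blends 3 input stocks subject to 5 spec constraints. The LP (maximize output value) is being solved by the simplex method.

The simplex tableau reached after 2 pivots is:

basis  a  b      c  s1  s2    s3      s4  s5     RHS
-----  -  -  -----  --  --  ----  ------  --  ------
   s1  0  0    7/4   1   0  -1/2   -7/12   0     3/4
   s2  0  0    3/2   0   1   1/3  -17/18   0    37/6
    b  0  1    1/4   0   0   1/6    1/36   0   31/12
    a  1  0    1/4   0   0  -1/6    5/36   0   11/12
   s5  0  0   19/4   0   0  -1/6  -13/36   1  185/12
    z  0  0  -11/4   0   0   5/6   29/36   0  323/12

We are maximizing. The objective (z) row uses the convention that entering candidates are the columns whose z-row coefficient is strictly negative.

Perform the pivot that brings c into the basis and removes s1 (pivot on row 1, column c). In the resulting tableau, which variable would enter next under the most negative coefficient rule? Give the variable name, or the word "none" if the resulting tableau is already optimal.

s4

Pivot element 7/4. New z-row = old z-row − (-11/4)·(row 1/(7/4)).
Updated z-row coefficients: a: 0, b: 0, c: 0, s1: 11/7, s2: 0, s3: 1/21, s4: -1/9, s5: 0.
The most negative is -1/9 in column s4, so s4 would enter next.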